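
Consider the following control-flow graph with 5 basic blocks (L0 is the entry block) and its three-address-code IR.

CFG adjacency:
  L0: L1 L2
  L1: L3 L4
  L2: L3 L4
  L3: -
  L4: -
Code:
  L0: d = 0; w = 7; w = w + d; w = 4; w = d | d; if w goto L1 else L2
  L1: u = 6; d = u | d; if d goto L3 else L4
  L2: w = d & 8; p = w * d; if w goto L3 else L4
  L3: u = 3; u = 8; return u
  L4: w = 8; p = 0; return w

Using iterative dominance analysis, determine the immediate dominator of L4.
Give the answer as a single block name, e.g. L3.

idom tree: L1←L0 L2←L0 L3←L0 L4←L0
Join-block Dom:
  L3: preds {L1,L2}: {L0,L1} ∩ {L0,L2} = {L0}; idom=L0
  L4: preds {L1,L2}: {L0,L1} ∩ {L0,L2} = {L0}; idom=L0

idom(L4) = L0

Answer: L0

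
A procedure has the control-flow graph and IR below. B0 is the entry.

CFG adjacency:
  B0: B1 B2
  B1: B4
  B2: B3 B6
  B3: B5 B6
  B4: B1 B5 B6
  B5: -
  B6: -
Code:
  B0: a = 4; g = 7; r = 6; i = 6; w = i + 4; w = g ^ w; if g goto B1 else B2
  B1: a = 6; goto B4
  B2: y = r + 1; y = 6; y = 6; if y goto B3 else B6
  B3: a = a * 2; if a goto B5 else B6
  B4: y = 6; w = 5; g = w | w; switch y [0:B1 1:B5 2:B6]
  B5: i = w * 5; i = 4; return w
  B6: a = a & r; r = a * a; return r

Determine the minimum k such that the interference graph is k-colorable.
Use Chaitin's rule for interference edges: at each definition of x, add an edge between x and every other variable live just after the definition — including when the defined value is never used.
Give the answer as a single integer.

Answer: 5

Derivation:
def/use:
  B0: {a,g,i,r,w} / ∅
  B1: {a} / ∅
  B2: {y} / {r}
  B3: {a} / {a}
  B4: {g,w,y} / ∅
  B5: {i} / {w}
  B6: {a,r} / {a,r}

Backward fixpoint:
  B0 li=∅ lo={a,r,w}
  B1 li={r} lo={a,r}
  B2 li={a,r,w} lo={a,r,w}
  B3 li={a,r,w} lo={a,r,w}
  B4 li={a,r} lo={a,r,w}
  B5 li={w} lo=∅
  B6 li={a,r} lo=∅

Interference:
  a: {g,i,r,w,y}
  g: {a,i,r,w,y}
  i: {a,g,r,w}
  r: {a,g,i,w,y}
  w: {a,g,i,r,y}
  y: {a,g,r,w}

Registers:
  clique {a,g,i,r,w} ⇒ need ≥ 5
  5-colouring: r0={a}  r1={g}  r2={r}  r3={w}  r4={i,y}
  χ = 5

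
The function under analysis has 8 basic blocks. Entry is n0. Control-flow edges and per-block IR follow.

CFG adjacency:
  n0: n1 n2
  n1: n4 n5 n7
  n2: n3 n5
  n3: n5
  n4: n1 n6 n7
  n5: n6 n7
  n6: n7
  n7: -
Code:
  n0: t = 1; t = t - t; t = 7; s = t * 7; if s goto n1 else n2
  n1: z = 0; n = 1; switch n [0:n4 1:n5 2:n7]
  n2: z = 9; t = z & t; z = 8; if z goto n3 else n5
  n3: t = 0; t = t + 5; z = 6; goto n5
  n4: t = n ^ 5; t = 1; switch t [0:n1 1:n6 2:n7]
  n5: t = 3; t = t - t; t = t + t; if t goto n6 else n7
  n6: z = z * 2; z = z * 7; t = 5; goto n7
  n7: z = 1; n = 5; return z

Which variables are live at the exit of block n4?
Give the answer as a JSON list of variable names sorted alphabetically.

Per-block:
  n0: {s,t} / ∅
  n1: {n,z} / ∅
  n2: {t,z} / {t}
  n3: {t,z} / ∅
  n4: {t} / {n}
  n5: {t} / ∅
  n6: {t,z} / {z}
  n7: {n,z} / ∅

Backward fixpoint:
  n0: in=∅ out={t}
  n1: in=∅ out={n,z}
  n2: in={t} out={z}
  n3: in=∅ out={z}
  n4: in={n,z} out={z}
  n5: in={z} out={z}
  n6: in={z} out=∅
  n7: in=∅ out=∅

live-out(n4) = ["z"]

Answer: ["z"]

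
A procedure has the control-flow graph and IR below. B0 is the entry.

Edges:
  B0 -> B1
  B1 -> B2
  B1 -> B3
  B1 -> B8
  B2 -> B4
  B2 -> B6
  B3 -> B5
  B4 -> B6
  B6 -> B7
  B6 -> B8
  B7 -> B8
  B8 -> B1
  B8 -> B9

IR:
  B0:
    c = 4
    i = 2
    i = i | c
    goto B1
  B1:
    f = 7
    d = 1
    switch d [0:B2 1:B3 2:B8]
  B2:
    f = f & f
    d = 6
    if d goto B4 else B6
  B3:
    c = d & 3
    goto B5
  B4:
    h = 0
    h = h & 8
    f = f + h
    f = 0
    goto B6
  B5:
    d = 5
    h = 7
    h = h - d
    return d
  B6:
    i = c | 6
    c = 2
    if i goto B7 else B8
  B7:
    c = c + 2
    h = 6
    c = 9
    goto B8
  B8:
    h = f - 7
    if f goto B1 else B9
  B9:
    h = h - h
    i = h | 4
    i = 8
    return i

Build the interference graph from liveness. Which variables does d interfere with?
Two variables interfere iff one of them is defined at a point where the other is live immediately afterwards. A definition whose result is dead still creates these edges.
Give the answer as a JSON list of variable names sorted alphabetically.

Answer: ["c", "f", "h"]

Derivation:
Per-block:
  B0: def={c,i} ue=∅
  B1: def={d,f} ue=∅
  B2: def={d,f} ue={f}
  B3: def={c} ue={d}
  B4: def={f,h} ue={f}
  B5: def={d,h} ue=∅
  B6: def={c,i} ue={c}
  B7: def={c,h} ue={c}
  B8: def={h} ue={f}
  B9: def={h,i} ue={h}

Live sets:
  live B0: ∅→{c}
  live B1: {c}→{c,d,f}
  live B2: {c,f}→{c,f}
  live B3: {d}→∅
  live B4: {c,f}→{c,f}
  live B5: ∅→∅
  live B6: {c,f}→{c,f}
  live B7: {c,f}→{c,f}
  live B8: {c,f}→{c,h}
  live B9: {h}→∅

Interfere edges:
  c: {d,f,h,i}
  d: {c,f,h}
  f: {c,d,h,i}
  h: {c,d,f}
  i: {c,f}

N(d) = ["c", "f", "h"]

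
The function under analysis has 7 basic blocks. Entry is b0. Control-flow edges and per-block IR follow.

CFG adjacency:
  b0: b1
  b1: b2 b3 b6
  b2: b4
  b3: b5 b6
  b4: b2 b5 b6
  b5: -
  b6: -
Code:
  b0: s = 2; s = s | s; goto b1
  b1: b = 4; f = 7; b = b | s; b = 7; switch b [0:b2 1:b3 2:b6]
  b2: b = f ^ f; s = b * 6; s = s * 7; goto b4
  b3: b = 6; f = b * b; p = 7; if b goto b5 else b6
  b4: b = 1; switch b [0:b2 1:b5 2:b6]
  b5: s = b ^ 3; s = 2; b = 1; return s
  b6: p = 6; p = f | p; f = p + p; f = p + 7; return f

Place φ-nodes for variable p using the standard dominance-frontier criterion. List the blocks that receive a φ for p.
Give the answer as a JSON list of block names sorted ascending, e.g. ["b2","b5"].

Answer: ["b5", "b6"]

Derivation:
idom tree: b1←b0 b2←b1 b3←b1 b4←b2 b5←b1 b6←b1
Dom∩ at merges:
  b2: preds {b1,b4}: {b0,b1} ∩ {b0,b1,b2,b4} = {b0,b1}; idom=b1
  b5: preds {b3,b4}: {b0,b1,b3} ∩ {b0,b1,b2,b4} = {b0,b1}; idom=b1
  b6: preds {b1,b3,b4}: {b0,b1} ∩ {b0,b1,b3} ∩ {b0,b1,b2,b4} = {b0,b1}; idom=b1

DF derivation:
  join b2 pred b1: · stop@b1
  join b2 pred b4: b4→b2 stop@b1
  join b5 pred b3: b3 stop@b1
  join b5 pred b4: b4→b2 stop@b1
  join b6 pred b1: · stop@b1
  join b6 pred b3: b3 stop@b1
  join b6 pred b4: b4→b2 stop@b1
  DF(b0)=∅
  DF(b1)=∅
  DF(b2)={b2,b5,b6}
  DF(b3)={b5,b6}
  DF(b4)={b2,b5,b6}
  DF(b5)=∅
  DF(b6)=∅

φ for p: defs {b3,b6}
  DF⁺ = {b5,b6}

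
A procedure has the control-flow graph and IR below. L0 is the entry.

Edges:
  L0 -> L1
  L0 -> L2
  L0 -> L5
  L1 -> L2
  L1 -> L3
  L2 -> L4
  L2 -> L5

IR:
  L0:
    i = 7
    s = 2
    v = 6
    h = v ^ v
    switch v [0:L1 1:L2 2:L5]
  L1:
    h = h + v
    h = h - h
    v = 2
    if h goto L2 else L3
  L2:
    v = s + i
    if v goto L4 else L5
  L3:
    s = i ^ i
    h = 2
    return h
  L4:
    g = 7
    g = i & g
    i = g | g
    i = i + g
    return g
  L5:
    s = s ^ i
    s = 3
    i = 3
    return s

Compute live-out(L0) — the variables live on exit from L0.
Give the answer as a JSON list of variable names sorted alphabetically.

Per-block:
  L0: {h,i,s,v} / ∅
  L1: {h,v} / {h,v}
  L2: {v} / {i,s}
  L3: {h,s} / {i}
  L4: {g,i} / {i}
  L5: {i,s} / {i,s}

Liveness:
  L0: in=∅ out={h,i,s,v}
  L1: in={h,i,s,v} out={i,s}
  L2: in={i,s} out={i,s}
  L3: in={i} out=∅
  L4: in={i} out=∅
  L5: in={i,s} out=∅

live-out(L0) = ["h", "i", "s", "v"]

Answer: ["h", "i", "s", "v"]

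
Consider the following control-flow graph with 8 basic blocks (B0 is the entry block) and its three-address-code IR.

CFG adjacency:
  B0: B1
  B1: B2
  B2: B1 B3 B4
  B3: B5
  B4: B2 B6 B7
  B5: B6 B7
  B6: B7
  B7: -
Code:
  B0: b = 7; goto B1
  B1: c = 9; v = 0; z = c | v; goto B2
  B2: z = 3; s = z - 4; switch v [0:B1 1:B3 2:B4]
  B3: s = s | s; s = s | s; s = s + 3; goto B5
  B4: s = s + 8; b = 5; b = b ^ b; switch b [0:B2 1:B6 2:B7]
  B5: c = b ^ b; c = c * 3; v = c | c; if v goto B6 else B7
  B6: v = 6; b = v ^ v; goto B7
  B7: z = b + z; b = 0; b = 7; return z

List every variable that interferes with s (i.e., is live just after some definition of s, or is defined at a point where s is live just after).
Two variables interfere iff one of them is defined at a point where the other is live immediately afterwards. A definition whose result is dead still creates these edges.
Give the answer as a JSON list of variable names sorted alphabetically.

Answer: ["b", "v", "z"]

Derivation:
def/use:
  B0: {b} / ∅
  B1: {c,v,z} / ∅
  B2: {s,z} / {v}
  B3: {s} / {s}
  B4: {b,s} / {s}
  B5: {c,v} / {b}
  B6: {b,v} / ∅
  B7: {b,z} / {b,z}

Backward fixpoint:
  B0 li=∅ lo={b}
  B1 li={b} lo={b,v}
  B2 li={b,v} lo={b,s,v,z}
  B3 li={b,s,z} lo={b,z}
  B4 li={s,v,z} lo={b,v,z}
  B5 li={b,z} lo={b,z}
  B6 li={z} lo={b,z}
  B7 li={b,z} lo=∅

Interfere edges:
  b↔{c,s,v,z}
  c↔{b,v,z}
  s↔{b,v,z}
  v↔{b,c,s,z}
  z↔{b,c,s,v}

N(s) = ["b", "v", "z"]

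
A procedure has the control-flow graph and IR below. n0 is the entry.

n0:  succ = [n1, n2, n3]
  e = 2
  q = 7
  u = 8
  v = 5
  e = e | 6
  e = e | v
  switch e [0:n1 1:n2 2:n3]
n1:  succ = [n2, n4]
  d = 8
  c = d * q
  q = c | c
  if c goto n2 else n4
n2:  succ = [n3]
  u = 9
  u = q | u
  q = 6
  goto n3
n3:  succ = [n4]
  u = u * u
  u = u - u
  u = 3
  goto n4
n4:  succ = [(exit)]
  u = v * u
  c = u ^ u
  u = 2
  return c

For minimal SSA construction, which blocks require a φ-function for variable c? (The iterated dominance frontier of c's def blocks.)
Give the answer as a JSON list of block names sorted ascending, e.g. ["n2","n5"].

Answer: ["n2", "n3", "n4"]

Analysis:
idom tree: n1←n0 n2←n0 n3←n0 n4←n0
Dom at joins:
  n2: preds {n0,n1}: {n0} ∩ {n0,n1} = {n0}; idom=n0
  n3: preds {n0,n2}: {n0} ∩ {n0,n2} = {n0}; idom=n0
  n4: preds {n1,n3}: {n0,n1} ∩ {n0,n3} = {n0}; idom=n0

DF walk-up:
  join n2 pred n0: · stop@n0
  join n2 pred n1: n1 stop@n0
  join n3 pred n0: · stop@n0
  join n3 pred n2: n2 stop@n0
  join n4 pred n1: n1 stop@n0
  join n4 pred n3: n3 stop@n0
  DF(n0)=∅
  DF(n1)={n2,n4}
  DF(n2)={n3}
  DF(n3)={n4}
  DF(n4)=∅

φ for c: defs {n1,n4}
  DF⁺ = {n2,n3,n4}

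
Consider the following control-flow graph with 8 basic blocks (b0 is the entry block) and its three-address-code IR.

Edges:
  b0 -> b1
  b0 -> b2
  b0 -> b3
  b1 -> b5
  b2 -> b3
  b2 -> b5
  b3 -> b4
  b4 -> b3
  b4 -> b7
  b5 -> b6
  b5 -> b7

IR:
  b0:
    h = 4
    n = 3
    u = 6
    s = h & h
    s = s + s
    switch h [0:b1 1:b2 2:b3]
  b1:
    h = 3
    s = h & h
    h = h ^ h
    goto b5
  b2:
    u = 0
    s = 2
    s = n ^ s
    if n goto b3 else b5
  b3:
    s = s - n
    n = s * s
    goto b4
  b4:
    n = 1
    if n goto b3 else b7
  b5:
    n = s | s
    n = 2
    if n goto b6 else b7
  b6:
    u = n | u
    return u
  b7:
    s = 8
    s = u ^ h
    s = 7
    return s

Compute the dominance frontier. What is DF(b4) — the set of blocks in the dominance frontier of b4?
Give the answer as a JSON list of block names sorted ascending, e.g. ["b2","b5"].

Answer: ["b3", "b7"]

Working:
idom tree: b1←b0 b2←b0 b3←b0 b4←b3 b5←b0 b6←b5 b7←b0
Dom at joins:
  b3: preds {b0,b2,b4}: {b0} ∩ {b0,b2} ∩ {b0,b3,b4} = {b0}; idom=b0
  b5: preds {b1,b2}: {b0,b1} ∩ {b0,b2} = {b0}; idom=b0
  b7: preds {b4,b5}: {b0,b3,b4} ∩ {b0,b5} = {b0}; idom=b0

DF walk-up:
  b3←b0: walk · to b0
  b3←b2: walk b2 to b0
  b3←b4: walk b4→b3 to b0
  b5←b1: walk b1 to b0
  b5←b2: walk b2 to b0
  b7←b4: walk b4→b3 to b0
  b7←b5: walk b5 to b0
  b0 → ∅
  b1 → {b5}
  b2 → {b3,b5}
  b3 → {b3,b7}
  b4 → {b3,b7}
  b5 → {b7}
  b6 → ∅
  b7 → ∅

DF(b4) = ["b3", "b7"]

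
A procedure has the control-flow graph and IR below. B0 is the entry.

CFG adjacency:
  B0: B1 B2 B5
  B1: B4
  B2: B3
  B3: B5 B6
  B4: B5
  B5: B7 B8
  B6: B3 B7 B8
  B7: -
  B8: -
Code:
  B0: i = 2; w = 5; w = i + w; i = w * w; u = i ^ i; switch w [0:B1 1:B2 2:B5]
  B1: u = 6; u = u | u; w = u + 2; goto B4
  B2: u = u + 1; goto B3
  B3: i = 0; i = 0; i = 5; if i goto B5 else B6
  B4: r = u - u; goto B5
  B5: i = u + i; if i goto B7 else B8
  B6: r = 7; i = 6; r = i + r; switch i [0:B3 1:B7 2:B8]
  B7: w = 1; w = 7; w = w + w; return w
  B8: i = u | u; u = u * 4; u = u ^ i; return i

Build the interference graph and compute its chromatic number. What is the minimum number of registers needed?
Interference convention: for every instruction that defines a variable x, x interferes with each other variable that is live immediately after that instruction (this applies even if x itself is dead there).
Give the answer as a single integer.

def/use:
  B0: def={i,u,w} ue=∅
  B1: def={u,w} ue=∅
  B2: def={u} ue={u}
  B3: def={i} ue=∅
  B4: def={r} ue={u}
  B5: def={i} ue={i,u}
  B6: def={i,r} ue=∅
  B7: def={w} ue=∅
  B8: def={i,u} ue={u}

Backward fixpoint:
  live B0: ∅→{i,u}
  live B1: {i}→{i,u}
  live B2: {u}→{u}
  live B3: {u}→{i,u}
  live B4: {i,u}→{i,u}
  live B5: {i,u}→{u}
  live B6: {u}→{u}
  live B7: ∅→∅
  live B8: {u}→∅

Interference:
  i — {r,u,w}
  r — {i,u}
  u — {i,r,w}
  w — {i,u}

Colouring:
  {i,r,u} pairwise interfere (3-clique) ⇒ χ ≥ 3
  assign i→c0 r→c2 u→c1 w→c2 — no edge inside a register ⇒ χ ≤ 3
  χ = 3

Answer: 3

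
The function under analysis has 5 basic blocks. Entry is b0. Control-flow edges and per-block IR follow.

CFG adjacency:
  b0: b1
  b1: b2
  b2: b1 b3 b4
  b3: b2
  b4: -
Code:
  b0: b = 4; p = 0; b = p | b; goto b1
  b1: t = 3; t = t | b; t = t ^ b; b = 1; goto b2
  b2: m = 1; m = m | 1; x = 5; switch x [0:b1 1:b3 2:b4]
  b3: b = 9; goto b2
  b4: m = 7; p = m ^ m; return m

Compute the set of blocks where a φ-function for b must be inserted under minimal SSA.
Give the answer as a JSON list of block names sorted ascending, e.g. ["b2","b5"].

idom tree: b1←b0 b2←b1 b3←b2 b4←b2
Join-block Dom:
  b1: preds {b0,b2}: {b0} ∩ {b0,b1,b2} = {b0}; idom=b0
  b2: preds {b1,b3}: {b0,b1} ∩ {b0,b1,b2,b3} = {b0,b1}; idom=b1

Frontier:
  join b1 pred b0: · stop@b0
  join b1 pred b2: b2→b1 stop@b0
  join b2 pred b1: · stop@b1
  join b2 pred b3: b3→b2 stop@b1
  b0: DF=∅
  b1: DF={b1}
  b2: DF={b1,b2}
  b3: DF={b2}
  b4: DF=∅

φ for b: defs {b0,b1,b3}
  DF⁺ = {b1,b2}

Answer: ["b1", "b2"]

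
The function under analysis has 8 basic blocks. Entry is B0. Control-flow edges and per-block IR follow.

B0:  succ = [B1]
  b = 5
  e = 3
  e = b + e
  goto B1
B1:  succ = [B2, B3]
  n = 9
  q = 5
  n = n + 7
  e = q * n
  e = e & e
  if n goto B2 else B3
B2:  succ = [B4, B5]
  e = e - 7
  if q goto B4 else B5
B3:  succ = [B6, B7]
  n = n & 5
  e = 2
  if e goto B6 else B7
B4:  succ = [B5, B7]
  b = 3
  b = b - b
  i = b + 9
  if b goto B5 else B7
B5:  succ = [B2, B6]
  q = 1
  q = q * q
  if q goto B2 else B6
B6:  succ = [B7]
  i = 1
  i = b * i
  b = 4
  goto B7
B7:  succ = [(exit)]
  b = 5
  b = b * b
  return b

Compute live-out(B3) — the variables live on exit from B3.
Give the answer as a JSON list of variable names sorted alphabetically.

Answer: ["b"]

Derivation:
Block summaries:
  B0: def={b,e} ue=∅
  B1: def={e,n,q} ue=∅
  B2: def={e} ue={e,q}
  B3: def={e,n} ue={n}
  B4: def={b,i} ue=∅
  B5: def={q} ue=∅
  B6: def={b,i} ue={b}
  B7: def={b} ue=∅

Liveness:
  B0 li=∅ lo={b}
  B1 li={b} lo={b,e,n,q}
  B2 li={b,e,q} lo={b,e}
  B3 li={b,n} lo={b}
  B4 li={e} lo={b,e}
  B5 li={b,e} lo={b,e,q}
  B6 li={b} lo=∅
  B7 li=∅ lo=∅

live-out(B3) = ["b"]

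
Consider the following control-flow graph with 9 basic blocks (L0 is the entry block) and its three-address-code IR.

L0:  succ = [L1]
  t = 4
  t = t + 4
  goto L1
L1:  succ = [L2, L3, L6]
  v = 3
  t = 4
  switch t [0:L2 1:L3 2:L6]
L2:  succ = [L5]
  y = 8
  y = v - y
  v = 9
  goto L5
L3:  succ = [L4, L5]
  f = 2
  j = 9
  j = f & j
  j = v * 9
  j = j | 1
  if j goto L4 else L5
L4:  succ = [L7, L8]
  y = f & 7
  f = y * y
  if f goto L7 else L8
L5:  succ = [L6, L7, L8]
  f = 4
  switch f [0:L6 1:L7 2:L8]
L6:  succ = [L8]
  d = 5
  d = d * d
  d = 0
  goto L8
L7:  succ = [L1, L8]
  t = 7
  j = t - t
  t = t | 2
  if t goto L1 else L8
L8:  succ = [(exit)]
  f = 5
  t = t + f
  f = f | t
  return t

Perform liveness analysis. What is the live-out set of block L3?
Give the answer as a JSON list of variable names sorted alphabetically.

def/use:
  L0: {t} / ∅
  L1: {t,v} / ∅
  L2: {v,y} / {v}
  L3: {f,j} / {v}
  L4: {f,y} / {f}
  L5: {f} / ∅
  L6: {d} / ∅
  L7: {j,t} / ∅
  L8: {f,t} / {t}

Live sets:
  L0: in=∅ out=∅
  L1: in=∅ out={t,v}
  L2: in={t,v} out={t}
  L3: in={t,v} out={f,t}
  L4: in={f,t} out={t}
  L5: in={t} out={t}
  L6: in={t} out={t}
  L7: in=∅ out={t}
  L8: in={t} out=∅

live-out(L3) = ["f", "t"]

Answer: ["f", "t"]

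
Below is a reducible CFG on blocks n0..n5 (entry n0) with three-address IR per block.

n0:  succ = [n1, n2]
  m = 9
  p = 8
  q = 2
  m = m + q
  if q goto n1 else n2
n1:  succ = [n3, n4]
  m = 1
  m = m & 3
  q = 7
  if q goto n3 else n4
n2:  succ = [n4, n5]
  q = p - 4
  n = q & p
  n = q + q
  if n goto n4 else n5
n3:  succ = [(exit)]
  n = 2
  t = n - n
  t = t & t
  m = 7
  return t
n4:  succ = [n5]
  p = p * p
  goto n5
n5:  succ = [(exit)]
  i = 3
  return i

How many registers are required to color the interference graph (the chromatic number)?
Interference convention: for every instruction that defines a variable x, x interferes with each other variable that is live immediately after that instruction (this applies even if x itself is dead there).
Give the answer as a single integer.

def/use:
  n0 def {m,p,q} use ∅
  n1 def {m,q} use ∅
  n2 def {n,q} use {p}
  n3 def {m,n,t} use ∅
  n4 def {p} use {p}
  n5 def {i} use ∅

Liveness:
  live n0: ∅→{p}
  live n1: {p}→{p}
  live n2: {p}→{p}
  live n3: ∅→∅
  live n4: {p}→∅
  live n5: ∅→∅

Conflict graph:
  i: ∅
  m: {p,q,t}
  n: {p,q}
  p: {m,n,q}
  q: {m,n,p}
  t: {m}

Registers:
  clique {m,p,q} ⇒ need ≥ 3
  assign i→R0 m→R0 n→R0 p→R1 q→R2 t→R1 — no edge inside a register ⇒ χ ≤ 3
  χ = 3

Answer: 3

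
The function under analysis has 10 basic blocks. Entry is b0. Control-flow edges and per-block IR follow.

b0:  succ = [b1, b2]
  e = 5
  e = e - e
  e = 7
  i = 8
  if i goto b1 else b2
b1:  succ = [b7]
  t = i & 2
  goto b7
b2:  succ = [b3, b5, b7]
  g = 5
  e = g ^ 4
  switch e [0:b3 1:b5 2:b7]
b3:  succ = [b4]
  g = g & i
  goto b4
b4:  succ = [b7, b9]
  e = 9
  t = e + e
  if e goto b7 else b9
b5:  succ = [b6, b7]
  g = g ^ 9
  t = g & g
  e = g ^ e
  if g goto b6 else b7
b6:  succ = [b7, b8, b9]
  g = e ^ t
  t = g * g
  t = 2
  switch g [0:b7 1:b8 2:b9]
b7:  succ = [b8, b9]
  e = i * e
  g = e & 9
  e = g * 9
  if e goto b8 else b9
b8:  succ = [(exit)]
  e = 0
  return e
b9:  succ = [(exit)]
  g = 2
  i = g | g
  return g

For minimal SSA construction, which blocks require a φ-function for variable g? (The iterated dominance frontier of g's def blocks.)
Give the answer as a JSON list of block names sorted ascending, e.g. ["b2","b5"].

Answer: ["b7", "b8", "b9"]

Analysis:
idom tree: b1←b0 b2←b0 b3←b2 b4←b3 b5←b2 b6←b5 b7←b0 b8←b0 b9←b0
Dom∩ at merges:
  b7: preds {b1,b2,b4,b5,b6}: {b0,b1} ∩ {b0,b2} ∩ {b0,b2,b3,b4} ∩ {b0,b2,b5} ∩ {b0,b2,b5,b6} = {b0}; idom=b0
  b8: preds {b6,b7}: {b0,b2,b5,b6} ∩ {b0,b7} = {b0}; idom=b0
  b9: preds {b4,b6,b7}: {b0,b2,b3,b4} ∩ {b0,b2,b5,b6} ∩ {b0,b7} = {b0}; idom=b0

DF derivation:
  b7←b1: walk b1 to b0
  b7←b2: walk b2 to b0
  b7←b4: walk b4→b3→b2 to b0
  b7←b5: walk b5→b2 to b0
  b7←b6: walk b6→b5→b2 to b0
  b8←b6: walk b6→b5→b2 to b0
  b8←b7: walk b7 to b0
  b9←b4: walk b4→b3→b2 to b0
  b9←b6: walk b6→b5→b2 to b0
  b9←b7: walk b7 to b0
  DF(b0)=∅
  DF(b1)={b7}
  DF(b2)={b7,b8,b9}
  DF(b3)={b7,b9}
  DF(b4)={b7,b9}
  DF(b5)={b7,b8,b9}
  DF(b6)={b7,b8,b9}
  DF(b7)={b8,b9}
  DF(b8)=∅
  DF(b9)=∅

φ for g: defs {b2,b3,b5,b6,b7,b9}
  DF⁺ = {b7,b8,b9}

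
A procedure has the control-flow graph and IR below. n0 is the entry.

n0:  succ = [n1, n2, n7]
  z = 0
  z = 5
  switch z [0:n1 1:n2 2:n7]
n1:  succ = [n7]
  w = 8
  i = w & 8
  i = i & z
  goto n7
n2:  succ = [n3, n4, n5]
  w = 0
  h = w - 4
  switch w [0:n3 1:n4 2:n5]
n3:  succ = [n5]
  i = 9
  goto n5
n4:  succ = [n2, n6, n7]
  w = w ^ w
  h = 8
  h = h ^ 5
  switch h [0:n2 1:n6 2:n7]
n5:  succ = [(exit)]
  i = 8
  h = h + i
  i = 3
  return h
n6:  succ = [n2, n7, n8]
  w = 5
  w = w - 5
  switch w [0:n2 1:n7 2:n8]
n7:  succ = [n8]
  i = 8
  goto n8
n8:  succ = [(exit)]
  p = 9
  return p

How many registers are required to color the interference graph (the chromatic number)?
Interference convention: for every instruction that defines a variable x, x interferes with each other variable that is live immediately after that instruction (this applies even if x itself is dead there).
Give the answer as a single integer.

Per-block:
  n0: {z} / ∅
  n1: {i,w} / {z}
  n2: {h,w} / ∅
  n3: {i} / ∅
  n4: {h,w} / {w}
  n5: {h,i} / {h}
  n6: {w} / ∅
  n7: {i} / ∅
  n8: {p} / ∅

Liveness:
  n0 li=∅ lo={z}
  n1 li={z} lo=∅
  n2 li=∅ lo={h,w}
  n3 li={h} lo={h}
  n4 li={w} lo=∅
  n5 li={h} lo=∅
  n6 li=∅ lo=∅
  n7 li=∅ lo=∅
  n8 li=∅ lo=∅

Interfere edges:
  h — {i,w}
  i — {h,z}
  p — ∅
  w — {h,z}
  z — {i,w}

Colouring:
  clique {h,i} ⇒ need ≥ 2
  2-colouring: c0={h,p,z}  c1={i,w}
  χ = 2

Answer: 2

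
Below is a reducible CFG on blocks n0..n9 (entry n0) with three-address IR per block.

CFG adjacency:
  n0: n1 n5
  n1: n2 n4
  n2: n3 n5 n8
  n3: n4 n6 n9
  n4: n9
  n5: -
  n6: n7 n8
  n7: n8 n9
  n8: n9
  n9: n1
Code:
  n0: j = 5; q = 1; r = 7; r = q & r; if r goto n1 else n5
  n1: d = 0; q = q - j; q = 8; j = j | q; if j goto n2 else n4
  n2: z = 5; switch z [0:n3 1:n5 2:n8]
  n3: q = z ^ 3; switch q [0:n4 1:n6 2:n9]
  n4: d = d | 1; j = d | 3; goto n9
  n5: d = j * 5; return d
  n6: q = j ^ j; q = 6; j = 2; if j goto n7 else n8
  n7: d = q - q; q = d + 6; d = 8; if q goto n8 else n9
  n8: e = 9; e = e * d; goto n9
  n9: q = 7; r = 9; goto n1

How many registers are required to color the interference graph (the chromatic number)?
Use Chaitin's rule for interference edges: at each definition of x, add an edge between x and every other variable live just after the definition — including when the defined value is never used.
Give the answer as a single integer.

Answer: 3

Analysis:
Block summaries:
  n0: {j,q,r} / ∅
  n1: {d,j,q} / {j,q}
  n2: {z} / ∅
  n3: {q} / {z}
  n4: {d,j} / {d}
  n5: {d} / {j}
  n6: {j,q} / {j}
  n7: {d,q} / {q}
  n8: {e} / {d}
  n9: {q,r} / ∅

Live sets:
  n0: in=∅ out={j,q}
  n1: in={j,q} out={d,j}
  n2: in={d,j} out={d,j,z}
  n3: in={d,j,z} out={d,j}
  n4: in={d} out={j}
  n5: in={j} out=∅
  n6: in={d,j} out={d,j,q}
  n7: in={j,q} out={d,j}
  n8: in={d,j} out={j}
  n9: in={j} out={j,q}

Conflict graph:
  d — {e,j,q,z}
  e — {d,j}
  j — {d,e,q,r,z}
  q — {d,j,r}
  r — {j,q}
  z — {d,j}

Chromatic number:
  lower bound: {d,e,j} mutually conflict ⇒ χ ≥ 3
  assign d→c1 e→c2 j→c0 q→c2 r→c1 z→c2 — no edge inside a register ⇒ χ ≤ 3
  χ = 3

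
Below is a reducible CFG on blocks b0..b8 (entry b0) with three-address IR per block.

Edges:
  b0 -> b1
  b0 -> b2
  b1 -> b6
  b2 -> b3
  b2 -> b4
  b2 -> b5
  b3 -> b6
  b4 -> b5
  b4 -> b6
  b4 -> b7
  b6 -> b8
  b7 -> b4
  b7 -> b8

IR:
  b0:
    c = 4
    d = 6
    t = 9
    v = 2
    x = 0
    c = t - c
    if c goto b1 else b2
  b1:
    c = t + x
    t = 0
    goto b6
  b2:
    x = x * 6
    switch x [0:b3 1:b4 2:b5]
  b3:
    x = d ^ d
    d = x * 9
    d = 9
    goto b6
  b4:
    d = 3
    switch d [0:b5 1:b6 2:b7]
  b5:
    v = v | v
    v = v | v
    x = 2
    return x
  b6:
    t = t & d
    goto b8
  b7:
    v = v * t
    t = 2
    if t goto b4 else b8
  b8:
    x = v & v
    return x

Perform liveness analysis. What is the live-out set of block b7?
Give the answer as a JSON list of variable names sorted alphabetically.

Answer: ["t", "v"]

Working:
def/use:
  b0 def {c,d,t,v,x} use ∅
  b1 def {c,t} use {t,x}
  b2 def {x} use {x}
  b3 def {d,x} use {d}
  b4 def {d} use ∅
  b5 def {v,x} use {v}
  b6 def {t} use {d,t}
  b7 def {t,v} use {t,v}
  b8 def {x} use {v}

Live sets:
  b0: in=∅ out={d,t,v,x}
  b1: in={d,t,v,x} out={d,t,v}
  b2: in={d,t,v,x} out={d,t,v}
  b3: in={d,t,v} out={d,t,v}
  b4: in={t,v} out={d,t,v}
  b5: in={v} out=∅
  b6: in={d,t,v} out={v}
  b7: in={t,v} out={t,v}
  b8: in={v} out=∅

live-out(b7) = ["t", "v"]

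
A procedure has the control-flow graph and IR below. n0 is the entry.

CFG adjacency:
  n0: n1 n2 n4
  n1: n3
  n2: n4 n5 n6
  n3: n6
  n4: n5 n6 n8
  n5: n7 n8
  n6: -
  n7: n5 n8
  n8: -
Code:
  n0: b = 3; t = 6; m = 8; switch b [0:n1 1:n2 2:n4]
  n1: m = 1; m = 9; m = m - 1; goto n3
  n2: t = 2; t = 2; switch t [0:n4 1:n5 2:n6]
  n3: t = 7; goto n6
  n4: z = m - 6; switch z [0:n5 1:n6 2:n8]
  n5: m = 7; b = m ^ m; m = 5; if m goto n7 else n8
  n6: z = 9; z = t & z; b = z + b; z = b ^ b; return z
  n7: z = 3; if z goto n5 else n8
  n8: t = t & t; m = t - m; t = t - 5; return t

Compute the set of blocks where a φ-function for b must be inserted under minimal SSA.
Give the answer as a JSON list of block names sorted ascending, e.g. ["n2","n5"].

Answer: ["n5", "n8"]

Analysis:
idom tree: n1←n0 n2←n0 n3←n1 n4←n0 n5←n0 n6←n0 n7←n5 n8←n0
Dom∩ at merges:
  n4: preds {n0,n2}: {n0} ∩ {n0,n2} = {n0}; idom=n0
  n5: preds {n2,n4,n7}: {n0,n2} ∩ {n0,n4} ∩ {n0,n5,n7} = {n0}; idom=n0
  n6: preds {n2,n3,n4}: {n0,n2} ∩ {n0,n1,n3} ∩ {n0,n4} = {n0}; idom=n0
  n8: preds {n4,n5,n7}: {n0,n4} ∩ {n0,n5} ∩ {n0,n5,n7} = {n0}; idom=n0

DF walk-up:
  join n4 pred n0: · stop@n0
  join n4 pred n2: n2 stop@n0
  join n5 pred n2: n2 stop@n0
  join n5 pred n4: n4 stop@n0
  join n5 pred n7: n7→n5 stop@n0
  join n6 pred n2: n2 stop@n0
  join n6 pred n3: n3→n1 stop@n0
  join n6 pred n4: n4 stop@n0
  join n8 pred n4: n4 stop@n0
  join n8 pred n5: n5 stop@n0
  join n8 pred n7: n7→n5 stop@n0
  DF(n0)=∅
  DF(n1)={n6}
  DF(n2)={n4,n5,n6}
  DF(n3)={n6}
  DF(n4)={n5,n6,n8}
  DF(n5)={n5,n8}
  DF(n6)=∅
  DF(n7)={n5,n8}
  DF(n8)=∅

φ for b: defs {n0,n5,n6}
  DF⁺ = {n5,n8}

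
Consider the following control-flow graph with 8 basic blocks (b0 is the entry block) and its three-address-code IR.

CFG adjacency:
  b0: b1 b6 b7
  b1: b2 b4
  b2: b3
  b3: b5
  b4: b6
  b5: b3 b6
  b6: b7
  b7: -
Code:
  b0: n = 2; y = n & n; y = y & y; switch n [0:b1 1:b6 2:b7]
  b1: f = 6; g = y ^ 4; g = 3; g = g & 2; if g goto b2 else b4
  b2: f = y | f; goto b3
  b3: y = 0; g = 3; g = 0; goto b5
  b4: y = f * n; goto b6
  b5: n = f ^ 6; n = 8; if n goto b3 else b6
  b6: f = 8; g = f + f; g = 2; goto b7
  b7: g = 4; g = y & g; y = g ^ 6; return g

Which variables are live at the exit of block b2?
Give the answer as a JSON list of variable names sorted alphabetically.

Block summaries:
  b0: def={n,y} ue=∅
  b1: def={f,g} ue={y}
  b2: def={f} ue={f,y}
  b3: def={g,y} ue=∅
  b4: def={y} ue={f,n}
  b5: def={n} ue={f}
  b6: def={f,g} ue=∅
  b7: def={g,y} ue={y}

Liveness:
  live b0: ∅→{n,y}
  live b1: {n,y}→{f,n,y}
  live b2: {f,y}→{f}
  live b3: {f}→{f,y}
  live b4: {f,n}→{y}
  live b5: {f,y}→{f,y}
  live b6: {y}→{y}
  live b7: {y}→∅

live-out(b2) = ["f"]

Answer: ["f"]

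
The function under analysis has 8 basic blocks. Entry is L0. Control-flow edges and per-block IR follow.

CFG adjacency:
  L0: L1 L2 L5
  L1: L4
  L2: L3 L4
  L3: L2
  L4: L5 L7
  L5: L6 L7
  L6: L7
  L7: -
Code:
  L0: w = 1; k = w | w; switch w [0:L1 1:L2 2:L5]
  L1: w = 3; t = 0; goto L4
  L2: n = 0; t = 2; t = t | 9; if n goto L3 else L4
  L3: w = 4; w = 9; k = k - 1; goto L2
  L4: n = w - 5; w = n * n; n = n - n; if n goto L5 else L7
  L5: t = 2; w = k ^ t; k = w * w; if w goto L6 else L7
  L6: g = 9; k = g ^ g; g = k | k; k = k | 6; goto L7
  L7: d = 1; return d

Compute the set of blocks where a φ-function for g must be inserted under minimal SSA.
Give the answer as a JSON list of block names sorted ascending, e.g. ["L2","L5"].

idom tree: L1←L0 L2←L0 L3←L2 L4←L0 L5←L0 L6←L5 L7←L0
Join-block Dom:
  L2: preds {L0,L3}: {L0} ∩ {L0,L2,L3} = {L0}; idom=L0
  L4: preds {L1,L2}: {L0,L1} ∩ {L0,L2} = {L0}; idom=L0
  L5: preds {L0,L4}: {L0} ∩ {L0,L4} = {L0}; idom=L0
  L7: preds {L4,L5,L6}: {L0,L4} ∩ {L0,L5} ∩ {L0,L5,L6} = {L0}; idom=L0

DF derivation:
  L2←L0: walk · to L0
  L2←L3: walk L3→L2 to L0
  L4←L1: walk L1 to L0
  L4←L2: walk L2 to L0
  L5←L0: walk · to L0
  L5←L4: walk L4 to L0
  L7←L4: walk L4 to L0
  L7←L5: walk L5 to L0
  L7←L6: walk L6→L5 to L0
  L0 → ∅
  L1 → {L4}
  L2 → {L2,L4}
  L3 → {L2}
  L4 → {L5,L7}
  L5 → {L7}
  L6 → {L7}
  L7 → ∅

φ for g: defs {L6}
  DF⁺ = {L7}

Answer: ["L7"]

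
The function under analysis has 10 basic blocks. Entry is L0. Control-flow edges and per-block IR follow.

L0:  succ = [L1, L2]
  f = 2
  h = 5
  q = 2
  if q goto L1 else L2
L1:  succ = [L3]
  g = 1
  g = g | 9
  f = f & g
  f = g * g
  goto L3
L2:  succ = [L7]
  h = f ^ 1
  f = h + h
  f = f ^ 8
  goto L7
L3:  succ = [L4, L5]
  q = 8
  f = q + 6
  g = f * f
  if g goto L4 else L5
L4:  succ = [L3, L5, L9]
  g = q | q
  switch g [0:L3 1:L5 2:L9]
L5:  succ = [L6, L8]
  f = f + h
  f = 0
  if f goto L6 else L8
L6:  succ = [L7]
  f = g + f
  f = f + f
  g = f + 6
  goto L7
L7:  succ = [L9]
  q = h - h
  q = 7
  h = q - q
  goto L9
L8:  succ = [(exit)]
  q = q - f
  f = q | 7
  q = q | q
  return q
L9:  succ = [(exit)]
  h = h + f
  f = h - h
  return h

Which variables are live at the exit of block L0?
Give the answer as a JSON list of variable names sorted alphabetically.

Per-block:
  L0: {f,h,q} / ∅
  L1: {f,g} / {f}
  L2: {f,h} / {f}
  L3: {f,g,q} / ∅
  L4: {g} / {q}
  L5: {f} / {f,h}
  L6: {f,g} / {f,g}
  L7: {h,q} / {h}
  L8: {f,q} / {f,q}
  L9: {f,h} / {f,h}

Live sets:
  live L0: ∅→{f,h}
  live L1: {f,h}→{h}
  live L2: {f}→{f,h}
  live L3: {h}→{f,g,h,q}
  live L4: {f,h,q}→{f,g,h,q}
  live L5: {f,g,h,q}→{f,g,h,q}
  live L6: {f,g,h}→{f,h}
  live L7: {f,h}→{f,h}
  live L8: {f,q}→∅
  live L9: {f,h}→∅

live-out(L0) = ["f", "h"]

Answer: ["f", "h"]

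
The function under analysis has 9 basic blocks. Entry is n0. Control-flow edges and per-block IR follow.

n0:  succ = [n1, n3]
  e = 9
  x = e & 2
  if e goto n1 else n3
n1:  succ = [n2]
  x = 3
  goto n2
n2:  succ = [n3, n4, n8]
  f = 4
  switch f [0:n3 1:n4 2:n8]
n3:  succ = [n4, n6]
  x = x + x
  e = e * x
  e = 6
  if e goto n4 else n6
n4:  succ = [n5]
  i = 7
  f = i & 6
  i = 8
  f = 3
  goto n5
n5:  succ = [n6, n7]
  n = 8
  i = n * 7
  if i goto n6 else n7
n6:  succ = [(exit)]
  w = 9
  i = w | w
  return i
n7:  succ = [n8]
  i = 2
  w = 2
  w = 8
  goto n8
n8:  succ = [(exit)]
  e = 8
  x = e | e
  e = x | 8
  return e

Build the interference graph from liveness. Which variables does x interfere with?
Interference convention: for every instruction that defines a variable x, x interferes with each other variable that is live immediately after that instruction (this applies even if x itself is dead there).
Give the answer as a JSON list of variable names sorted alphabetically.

Answer: ["e", "f"]

Derivation:
def/use:
  n0 def {e,x} use ∅
  n1 def {x} use ∅
  n2 def {f} use ∅
  n3 def {e,x} use {e,x}
  n4 def {f,i} use ∅
  n5 def {i,n} use ∅
  n6 def {i,w} use ∅
  n7 def {i,w} use ∅
  n8 def {e,x} use ∅

Backward fixpoint:
  n0: in=∅ out={e,x}
  n1: in={e} out={e,x}
  n2: in={e,x} out={e,x}
  n3: in={e,x} out=∅
  n4: in=∅ out=∅
  n5: in=∅ out=∅
  n6: in=∅ out=∅
  n7: in=∅ out=∅
  n8: in=∅ out=∅

Interference:
  e↔{f,x}
  f↔{e,x}
  i↔∅
  n↔∅
  w↔∅
  x↔{e,f}

N(x) = ["e", "f"]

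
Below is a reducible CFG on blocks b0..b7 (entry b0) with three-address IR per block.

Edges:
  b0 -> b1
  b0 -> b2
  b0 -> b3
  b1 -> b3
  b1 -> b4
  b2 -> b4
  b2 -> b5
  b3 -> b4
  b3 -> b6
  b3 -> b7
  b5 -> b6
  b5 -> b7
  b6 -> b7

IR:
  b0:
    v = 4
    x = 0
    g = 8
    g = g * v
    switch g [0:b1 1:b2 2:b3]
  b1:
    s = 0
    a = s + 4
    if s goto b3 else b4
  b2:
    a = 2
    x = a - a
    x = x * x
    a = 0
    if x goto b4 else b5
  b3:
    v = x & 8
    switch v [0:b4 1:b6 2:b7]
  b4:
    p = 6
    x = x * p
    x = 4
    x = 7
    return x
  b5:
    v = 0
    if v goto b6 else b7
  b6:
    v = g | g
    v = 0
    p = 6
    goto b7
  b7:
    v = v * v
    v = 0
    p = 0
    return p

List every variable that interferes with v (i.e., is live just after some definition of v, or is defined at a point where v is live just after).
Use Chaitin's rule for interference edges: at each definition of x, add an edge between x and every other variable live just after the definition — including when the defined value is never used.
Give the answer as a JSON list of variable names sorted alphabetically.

Answer: ["g", "p", "x"]

Derivation:
Per-block:
  b0: {g,v,x} / ∅
  b1: {a,s} / ∅
  b2: {a,x} / ∅
  b3: {v} / {x}
  b4: {p,x} / {x}
  b5: {v} / ∅
  b6: {p,v} / {g}
  b7: {p,v} / {v}

Live sets:
  b0 li=∅ lo={g,x}
  b1 li={g,x} lo={g,x}
  b2 li={g} lo={g,x}
  b3 li={g,x} lo={g,v,x}
  b4 li={x} lo=∅
  b5 li={g} lo={g,v}
  b6 li={g} lo={v}
  b7 li={v} lo=∅

Conflict graph:
  a: {g,s,x}
  g: {a,s,v,x}
  p: {v,x}
  s: {a,g,x}
  v: {g,p,x}
  x: {a,g,p,s,v}

N(v) = ["g", "p", "x"]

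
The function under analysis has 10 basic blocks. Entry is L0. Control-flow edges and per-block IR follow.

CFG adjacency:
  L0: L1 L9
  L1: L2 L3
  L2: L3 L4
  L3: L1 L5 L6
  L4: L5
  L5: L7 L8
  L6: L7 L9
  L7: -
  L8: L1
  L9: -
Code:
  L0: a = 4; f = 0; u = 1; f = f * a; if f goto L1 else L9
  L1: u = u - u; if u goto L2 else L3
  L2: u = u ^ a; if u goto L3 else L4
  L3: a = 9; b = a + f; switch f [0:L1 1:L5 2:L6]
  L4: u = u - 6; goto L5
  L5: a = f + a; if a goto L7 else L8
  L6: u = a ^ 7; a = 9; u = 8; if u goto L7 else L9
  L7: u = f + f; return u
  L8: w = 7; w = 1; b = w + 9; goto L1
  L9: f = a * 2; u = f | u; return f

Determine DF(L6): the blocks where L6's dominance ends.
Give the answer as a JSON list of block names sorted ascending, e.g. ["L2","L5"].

Answer: ["L7", "L9"]

Working:
idom tree: L1←L0 L2←L1 L3←L1 L4←L2 L5←L1 L6←L3 L7←L1 L8←L5 L9←L0
Join-block Dom:
  L1: preds {L0,L3,L8}: {L0} ∩ {L0,L1,L3} ∩ {L0,L1,L5,L8} = {L0}; idom=L0
  L3: preds {L1,L2}: {L0,L1} ∩ {L0,L1,L2} = {L0,L1}; idom=L1
  L5: preds {L3,L4}: {L0,L1,L3} ∩ {L0,L1,L2,L4} = {L0,L1}; idom=L1
  L7: preds {L5,L6}: {L0,L1,L5} ∩ {L0,L1,L3,L6} = {L0,L1}; idom=L1
  L9: preds {L0,L6}: {L0} ∩ {L0,L1,L3,L6} = {L0}; idom=L0

DF walk-up:
  join L1 pred L0: · stop@L0
  join L1 pred L3: L3→L1 stop@L0
  join L1 pred L8: L8→L5→L1 stop@L0
  join L3 pred L1: · stop@L1
  join L3 pred L2: L2 stop@L1
  join L5 pred L3: L3 stop@L1
  join L5 pred L4: L4→L2 stop@L1
  join L7 pred L5: L5 stop@L1
  join L7 pred L6: L6→L3 stop@L1
  join L9 pred L0: · stop@L0
  join L9 pred L6: L6→L3→L1 stop@L0
  L0: DF=∅
  L1: DF={L1,L9}
  L2: DF={L3,L5}
  L3: DF={L1,L5,L7,L9}
  L4: DF={L5}
  L5: DF={L1,L7}
  L6: DF={L7,L9}
  L7: DF=∅
  L8: DF={L1}
  L9: DF=∅

DF(L6) = ["L7", "L9"]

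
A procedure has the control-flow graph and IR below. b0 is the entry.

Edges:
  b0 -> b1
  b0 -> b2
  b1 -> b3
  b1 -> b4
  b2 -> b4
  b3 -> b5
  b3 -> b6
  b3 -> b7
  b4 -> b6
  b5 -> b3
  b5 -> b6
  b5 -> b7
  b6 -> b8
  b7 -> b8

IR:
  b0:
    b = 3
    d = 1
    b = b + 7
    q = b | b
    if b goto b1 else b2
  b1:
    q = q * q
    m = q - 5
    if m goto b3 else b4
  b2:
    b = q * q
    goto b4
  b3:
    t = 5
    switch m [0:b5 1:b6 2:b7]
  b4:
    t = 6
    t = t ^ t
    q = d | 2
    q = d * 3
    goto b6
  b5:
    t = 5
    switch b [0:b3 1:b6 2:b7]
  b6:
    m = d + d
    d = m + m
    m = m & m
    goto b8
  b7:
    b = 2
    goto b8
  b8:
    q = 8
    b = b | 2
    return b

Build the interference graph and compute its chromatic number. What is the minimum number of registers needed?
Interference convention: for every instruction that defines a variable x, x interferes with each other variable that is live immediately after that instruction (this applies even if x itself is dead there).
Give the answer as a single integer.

Answer: 4

Derivation:
Block summaries:
  b0: {b,d,q} / ∅
  b1: {m,q} / {q}
  b2: {b} / {q}
  b3: {t} / {m}
  b4: {q,t} / {d}
  b5: {t} / {b}
  b6: {d,m} / {d}
  b7: {b} / ∅
  b8: {b,q} / {b}

Liveness:
  live b0: ∅→{b,d,q}
  live b1: {b,d,q}→{b,d,m}
  live b2: {d,q}→{b,d}
  live b3: {b,d,m}→{b,d,m}
  live b4: {b,d}→{b,d}
  live b5: {b,d,m}→{b,d,m}
  live b6: {b,d}→{b}
  live b7: ∅→{b}
  live b8: {b}→∅

Interference:
  b — {d,m,q,t}
  d — {b,m,q,t}
  m — {b,d,t}
  q — {b,d}
  t — {b,d,m}

Registers:
  clique {b,d,m,t} ⇒ need ≥ 4
  4-colouring: r0={b}  r1={d}  r2={m,q}  r3={t}
  χ = 4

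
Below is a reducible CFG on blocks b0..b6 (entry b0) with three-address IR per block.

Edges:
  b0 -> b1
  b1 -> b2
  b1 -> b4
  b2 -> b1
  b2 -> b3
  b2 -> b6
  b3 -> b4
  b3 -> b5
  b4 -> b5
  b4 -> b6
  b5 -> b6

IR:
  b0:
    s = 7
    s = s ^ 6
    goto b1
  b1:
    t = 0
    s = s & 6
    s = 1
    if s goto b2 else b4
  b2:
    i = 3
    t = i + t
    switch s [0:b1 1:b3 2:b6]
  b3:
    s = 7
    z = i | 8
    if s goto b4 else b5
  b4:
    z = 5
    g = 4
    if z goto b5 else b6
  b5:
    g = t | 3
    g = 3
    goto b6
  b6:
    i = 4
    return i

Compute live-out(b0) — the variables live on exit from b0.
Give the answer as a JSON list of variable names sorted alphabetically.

Answer: ["s"]

Working:
def/use:
  b0: {s} / ∅
  b1: {s,t} / {s}
  b2: {i,t} / {s,t}
  b3: {s,z} / {i}
  b4: {g,z} / ∅
  b5: {g} / {t}
  b6: {i} / ∅

Liveness:
  live b0: ∅→{s}
  live b1: {s}→{s,t}
  live b2: {s,t}→{i,s,t}
  live b3: {i,t}→{t}
  live b4: {t}→{t}
  live b5: {t}→∅
  live b6: ∅→∅

live-out(b0) = ["s"]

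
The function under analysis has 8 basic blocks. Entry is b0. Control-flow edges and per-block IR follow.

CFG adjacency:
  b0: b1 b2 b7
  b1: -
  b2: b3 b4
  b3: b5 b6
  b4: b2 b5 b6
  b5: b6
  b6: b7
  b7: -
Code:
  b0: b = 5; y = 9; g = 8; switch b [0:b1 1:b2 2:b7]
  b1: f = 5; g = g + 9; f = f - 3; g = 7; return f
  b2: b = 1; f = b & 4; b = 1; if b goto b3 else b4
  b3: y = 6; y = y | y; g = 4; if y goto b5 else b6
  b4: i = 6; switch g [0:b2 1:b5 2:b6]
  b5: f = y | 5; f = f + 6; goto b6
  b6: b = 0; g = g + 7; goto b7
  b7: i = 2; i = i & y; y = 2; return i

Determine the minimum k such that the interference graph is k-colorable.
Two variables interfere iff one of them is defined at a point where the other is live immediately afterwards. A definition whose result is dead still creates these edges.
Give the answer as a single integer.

Answer: 3

Working:
Block summaries:
  b0 def {b,g,y} use ∅
  b1 def {f,g} use {g}
  b2 def {b,f} use ∅
  b3 def {g,y} use ∅
  b4 def {i} use {g}
  b5 def {f} use {y}
  b6 def {b,g} use {g}
  b7 def {i,y} use {y}

Live sets:
  b0: in=∅ out={g,y}
  b1: in={g} out=∅
  b2: in={g,y} out={g,y}
  b3: in=∅ out={g,y}
  b4: in={g,y} out={g,y}
  b5: in={g,y} out={g,y}
  b6: in={g,y} out={y}
  b7: in={y} out=∅

Conflict graph:
  b↔{g,y}
  f↔{g,y}
  g↔{b,f,i,y}
  i↔{g,y}
  y↔{b,f,g,i}

Registers:
  {b,g,y} pairwise interfere (3-clique) ⇒ χ ≥ 3
  3-colouring: R0={g}  R1={y}  R2={b,f,i}
  χ = 3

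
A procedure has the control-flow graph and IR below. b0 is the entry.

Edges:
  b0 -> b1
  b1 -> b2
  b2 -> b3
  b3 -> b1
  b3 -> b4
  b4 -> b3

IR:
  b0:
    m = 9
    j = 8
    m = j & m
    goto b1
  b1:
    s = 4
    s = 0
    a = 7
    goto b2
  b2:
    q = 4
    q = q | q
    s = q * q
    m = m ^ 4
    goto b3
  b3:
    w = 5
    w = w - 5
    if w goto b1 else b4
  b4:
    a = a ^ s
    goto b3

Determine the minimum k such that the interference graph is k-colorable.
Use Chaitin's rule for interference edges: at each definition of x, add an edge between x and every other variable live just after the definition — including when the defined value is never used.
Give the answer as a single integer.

Per-block:
  b0 def {j,m} use ∅
  b1 def {a,s} use ∅
  b2 def {m,q,s} use {m}
  b3 def {w} use ∅
  b4 def {a} use {a,s}

Liveness:
  b0: in=∅ out={m}
  b1: in={m} out={a,m}
  b2: in={a,m} out={a,m,s}
  b3: in={a,m,s} out={a,m,s}
  b4: in={a,m,s} out={a,m,s}

Interference:
  a: {m,q,s,w}
  j: {m}
  m: {a,j,q,s,w}
  q: {a,m}
  s: {a,m,w}
  w: {a,m,s}

Chromatic number:
  lower bound: {a,m,s,w} mutually conflict ⇒ χ ≥ 4
  4-colouring: R0={m}  R1={a,j}  R2={q,s}  R3={w}
  χ = 4

Answer: 4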